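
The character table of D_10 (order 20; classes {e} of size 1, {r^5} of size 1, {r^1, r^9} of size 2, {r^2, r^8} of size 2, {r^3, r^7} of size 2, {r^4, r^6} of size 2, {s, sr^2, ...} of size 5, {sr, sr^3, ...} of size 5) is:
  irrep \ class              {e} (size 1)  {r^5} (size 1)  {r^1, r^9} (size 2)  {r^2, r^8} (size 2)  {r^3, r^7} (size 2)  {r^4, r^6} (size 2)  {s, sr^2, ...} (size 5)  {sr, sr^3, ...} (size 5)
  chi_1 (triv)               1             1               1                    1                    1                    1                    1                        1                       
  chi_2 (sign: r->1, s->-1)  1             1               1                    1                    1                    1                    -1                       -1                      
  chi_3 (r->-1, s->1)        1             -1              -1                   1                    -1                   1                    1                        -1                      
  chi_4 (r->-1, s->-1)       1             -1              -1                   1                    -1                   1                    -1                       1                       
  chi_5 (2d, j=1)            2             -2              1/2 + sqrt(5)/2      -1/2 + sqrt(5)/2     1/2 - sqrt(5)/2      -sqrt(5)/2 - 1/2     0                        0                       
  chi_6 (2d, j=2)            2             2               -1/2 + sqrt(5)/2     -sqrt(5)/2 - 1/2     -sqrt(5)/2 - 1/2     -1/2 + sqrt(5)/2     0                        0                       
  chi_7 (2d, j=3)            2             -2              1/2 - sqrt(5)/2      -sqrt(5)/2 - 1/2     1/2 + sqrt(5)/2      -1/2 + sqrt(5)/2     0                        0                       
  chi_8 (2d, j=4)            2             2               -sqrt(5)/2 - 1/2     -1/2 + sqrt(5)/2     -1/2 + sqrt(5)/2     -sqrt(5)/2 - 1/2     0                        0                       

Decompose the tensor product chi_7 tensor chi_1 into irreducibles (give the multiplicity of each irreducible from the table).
chi_7 tensor chi_1 = chi_7 (all other irreducibles have multiplicity 0).

Why: The character of a tensor product is the pointwise product (chi_7 * chi_1)(C) = chi_7(C) * chi_1(C):
  {e}: (2)*(1), {r^5}: (-2)*(1), {r^1, r^9}: (1/2 - sqrt(5)/2)*(1), {r^2, r^8}: (-sqrt(5)/2 - 1/2)*(1), {r^3, r^7}: (1/2 + sqrt(5)/2)*(1), {r^4, r^6}: (-1/2 + sqrt(5)/2)*(1), {s, sr^2, ...}: (0)*(1), {sr, sr^3, ...}: (0)*(1)
so (chi_7 * chi_1) takes values
  {e} -> 2, {r^5} -> -2, {r^1, r^9} -> 1/2 - sqrt(5)/2, {r^2, r^8} -> -sqrt(5)/2 - 1/2, {r^3, r^7} -> 1/2 + sqrt(5)/2, {r^4, r^6} -> -1/2 + sqrt(5)/2, {s, sr^2, ...} -> 0, {sr, sr^3, ...} -> 0.
Now take the inner product of this character with each irreducible chi from the table, <chi_7*chi_1, chi> = (1/20) sum_C |C| (chi_7*chi_1)(C) conj(chi(C)):
  <chi_7*chi_1, chi_1> = (1/20)[1*(2)*conj(1) + 1*(-2)*conj(1) + 2*(1/2 - sqrt(5)/2)*conj(1) + 2*(-sqrt(5)/2 - 1/2)*conj(1) + 2*(1/2 + sqrt(5)/2)*conj(1) + 2*(-1/2 + sqrt(5)/2)*conj(1) + 5*(0)*conj(1) + 5*(0)*conj(1)]
      = (1/20)[(2) + (-2) + (1 - sqrt(5)) + (-sqrt(5) - 1) + (1 + sqrt(5)) + (-1 + sqrt(5)) + (0) + (0)] = 0/20 = 0
  <chi_7*chi_1, chi_2> = (1/20)[1*(2)*conj(1) + 1*(-2)*conj(1) + 2*(1/2 - sqrt(5)/2)*conj(1) + 2*(-sqrt(5)/2 - 1/2)*conj(1) + 2*(1/2 + sqrt(5)/2)*conj(1) + 2*(-1/2 + sqrt(5)/2)*conj(1) + 5*(0)*conj(-1) + 5*(0)*conj(-1)]
      = (1/20)[(2) + (-2) + (1 - sqrt(5)) + (-sqrt(5) - 1) + (1 + sqrt(5)) + (-1 + sqrt(5)) + (0) + (0)] = 0/20 = 0
  <chi_7*chi_1, chi_3> = (1/20)[1*(2)*conj(1) + 1*(-2)*conj(-1) + 2*(1/2 - sqrt(5)/2)*conj(-1) + 2*(-sqrt(5)/2 - 1/2)*conj(1) + 2*(1/2 + sqrt(5)/2)*conj(-1) + 2*(-1/2 + sqrt(5)/2)*conj(1) + 5*(0)*conj(1) + 5*(0)*conj(-1)]
      = (1/20)[(2) + (2) + (-1 + sqrt(5)) + (-sqrt(5) - 1) + (-sqrt(5) - 1) + (-1 + sqrt(5)) + (0) + (0)] = 0/20 = 0
  <chi_7*chi_1, chi_4> = (1/20)[1*(2)*conj(1) + 1*(-2)*conj(-1) + 2*(1/2 - sqrt(5)/2)*conj(-1) + 2*(-sqrt(5)/2 - 1/2)*conj(1) + 2*(1/2 + sqrt(5)/2)*conj(-1) + 2*(-1/2 + sqrt(5)/2)*conj(1) + 5*(0)*conj(-1) + 5*(0)*conj(1)]
      = (1/20)[(2) + (2) + (-1 + sqrt(5)) + (-sqrt(5) - 1) + (-sqrt(5) - 1) + (-1 + sqrt(5)) + (0) + (0)] = 0/20 = 0
  <chi_7*chi_1, chi_5> = (1/20)[1*(2)*conj(2) + 1*(-2)*conj(-2) + 2*(1/2 - sqrt(5)/2)*conj(1/2 + sqrt(5)/2) + 2*(-sqrt(5)/2 - 1/2)*conj(-1/2 + sqrt(5)/2) + 2*(1/2 + sqrt(5)/2)*conj(1/2 - sqrt(5)/2) + 2*(-1/2 + sqrt(5)/2)*conj(-sqrt(5)/2 - 1/2) + 5*(0)*conj(0) + 5*(0)*conj(0)]
      = (1/20)[(4) + (4) + (-2) + (-2) + (-2) + (-2) + (0) + (0)] = 0/20 = 0
  <chi_7*chi_1, chi_6> = (1/20)[1*(2)*conj(2) + 1*(-2)*conj(2) + 2*(1/2 - sqrt(5)/2)*conj(-1/2 + sqrt(5)/2) + 2*(-sqrt(5)/2 - 1/2)*conj(-sqrt(5)/2 - 1/2) + 2*(1/2 + sqrt(5)/2)*conj(-sqrt(5)/2 - 1/2) + 2*(-1/2 + sqrt(5)/2)*conj(-1/2 + sqrt(5)/2) + 5*(0)*conj(0) + 5*(0)*conj(0)]
      = (1/20)[(4) + (-4) + (-3 + sqrt(5)) + (sqrt(5) + 3) + (-3 - sqrt(5)) + (3 - sqrt(5)) + (0) + (0)] = 0/20 = 0
  <chi_7*chi_1, chi_7> = (1/20)[1*(2)*conj(2) + 1*(-2)*conj(-2) + 2*(1/2 - sqrt(5)/2)*conj(1/2 - sqrt(5)/2) + 2*(-sqrt(5)/2 - 1/2)*conj(-sqrt(5)/2 - 1/2) + 2*(1/2 + sqrt(5)/2)*conj(1/2 + sqrt(5)/2) + 2*(-1/2 + sqrt(5)/2)*conj(-1/2 + sqrt(5)/2) + 5*(0)*conj(0) + 5*(0)*conj(0)]
      = (1/20)[(4) + (4) + (3 - sqrt(5)) + (sqrt(5) + 3) + (sqrt(5) + 3) + (3 - sqrt(5)) + (0) + (0)] = 20/20 = 1
  <chi_7*chi_1, chi_8> = (1/20)[1*(2)*conj(2) + 1*(-2)*conj(2) + 2*(1/2 - sqrt(5)/2)*conj(-sqrt(5)/2 - 1/2) + 2*(-sqrt(5)/2 - 1/2)*conj(-1/2 + sqrt(5)/2) + 2*(1/2 + sqrt(5)/2)*conj(-1/2 + sqrt(5)/2) + 2*(-1/2 + sqrt(5)/2)*conj(-sqrt(5)/2 - 1/2) + 5*(0)*conj(0) + 5*(0)*conj(0)]
      = (1/20)[(4) + (-4) + (2) + (-2) + (2) + (-2) + (0) + (0)] = 0/20 = 0
Hence the multiplicities are chi_7: 1. Dimension check: dim(chi_7)*dim(chi_1) = 2*1 = 2 and sum (mult * dim) = 1*2 = 2.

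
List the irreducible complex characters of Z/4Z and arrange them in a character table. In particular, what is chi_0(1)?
Character table of Z/4Z (irreps indexed chi_0,...,chi_3 with chi_k(m) = zeta_4^(k*m), zeta_4 = exp(2*pi*i/4)):
  irrep \ class  {0} (size 1)  {1} (size 1)  {2} (size 1)  {3} (size 1)
  chi_0          1             1             1             1           
  chi_1          1             I             -1            -I          
  chi_2          1             -1            1             -1          
  chi_3          1             -I            -1            I           

Spot check: chi_0(1) = zeta_4^(0*1) = zeta_4^0 = 1.

Proof sketch: Z/4Z is abelian, so all 4 irreducible complex representations are 1-dimensional. They are given by chi_k(m) = zeta_4^(k*m) for k = 0,...,3. Row orthogonality: sum_m chi_k(m) conj(chi_l(m)) = 4 * [k = l].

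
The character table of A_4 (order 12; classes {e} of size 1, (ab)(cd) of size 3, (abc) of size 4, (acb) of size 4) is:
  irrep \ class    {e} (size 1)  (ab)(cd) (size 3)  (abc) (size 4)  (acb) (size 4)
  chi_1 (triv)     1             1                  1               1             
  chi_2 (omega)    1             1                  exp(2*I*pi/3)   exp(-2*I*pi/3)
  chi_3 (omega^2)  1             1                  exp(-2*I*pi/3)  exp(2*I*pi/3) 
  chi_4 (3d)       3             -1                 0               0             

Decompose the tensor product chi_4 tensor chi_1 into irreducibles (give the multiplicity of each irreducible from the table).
chi_4 tensor chi_1 = chi_4 (all other irreducibles have multiplicity 0).

Solution. The character of a tensor product is the pointwise product (chi_4 * chi_1)(C) = chi_4(C) * chi_1(C):
  {e}: (3)*(1), (ab)(cd): (-1)*(1), (abc): (0)*(1), (acb): (0)*(1)
so (chi_4 * chi_1) takes values
  {e} -> 3, (ab)(cd) -> -1, (abc) -> 0, (acb) -> 0.
Now take the inner product of this character with each irreducible chi from the table, <chi_4*chi_1, chi> = (1/12) sum_C |C| (chi_4*chi_1)(C) conj(chi(C)):
  <chi_4*chi_1, chi_1> = (1/12)[1*(3)*conj(1) + 3*(-1)*conj(1) + 4*(0)*conj(1) + 4*(0)*conj(1)]
      = (1/12)[(3) + (-3) + (0) + (0)] = 0/12 = 0
  <chi_4*chi_1, chi_2> = (1/12)[1*(3)*conj(1) + 3*(-1)*conj(1) + 4*(0)*conj(exp(2*I*pi/3)) + 4*(0)*conj(exp(-2*I*pi/3))]
      = (1/12)[(3) + (-3) + (0) + (0)] = 0/12 = 0
  <chi_4*chi_1, chi_3> = (1/12)[1*(3)*conj(1) + 3*(-1)*conj(1) + 4*(0)*conj(exp(-2*I*pi/3)) + 4*(0)*conj(exp(2*I*pi/3))]
      = (1/12)[(3) + (-3) + (0) + (0)] = 0/12 = 0
  <chi_4*chi_1, chi_4> = (1/12)[1*(3)*conj(3) + 3*(-1)*conj(-1) + 4*(0)*conj(0) + 4*(0)*conj(0)]
      = (1/12)[(9) + (3) + (0) + (0)] = 12/12 = 1
(Exp terms are combined using exp(i*s)*conj(exp(i*t)) = exp(i*(s-t)), and sums of them are collapsed using the identity that for every m > 1 the m distinct m-th roots of unity sum to 0, e.g. 1 + exp(2*I*pi/3) + exp(-2*I*pi/3) = 0.)
Hence the multiplicities are chi_4: 1. Dimension check: dim(chi_4)*dim(chi_1) = 3*1 = 3 and sum (mult * dim) = 1*3 = 3.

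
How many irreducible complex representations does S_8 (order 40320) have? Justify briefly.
22

Solution. The number of irreducible complex representations of a finite group equals its number of conjugacy classes. Conjugacy classes in S_8 correspond to cycle types, i.e. partitions of 8; there are p(8) = 22 of them, so S_8 (order 40320) has exactly 22 irreducible complex representations.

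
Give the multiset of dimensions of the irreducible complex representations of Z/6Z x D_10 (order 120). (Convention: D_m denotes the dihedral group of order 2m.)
Dimensions: 1, 1, 1, 1, 1, 1, 1, 1, 1, 1, 1, 1, 1, 1, 1, 1, 1, 1, 1, 1, 1, 1, 1, 1, 2, 2, 2, 2, 2, 2, 2, 2, 2, 2, 2, 2, 2, 2, 2, 2, 2, 2, 2, 2, 2, 2, 2, 2

Why: There are 48 irreducibles (= number of conjugacy classes). Their dimensions d_i satisfy sum d_i^2 = |G| = 120: 1 + 1 + 1 + 1 + 1 + 1 + 1 + 1 + 1 + 1 + 1 + 1 + 1 + 1 + 1 + 1 + 1 + 1 + 1 + 1 + 1 + 1 + 1 + 1 + 4 + 4 + 4 + 4 + 4 + 4 + 4 + 4 + 4 + 4 + 4 + 4 + 4 + 4 + 4 + 4 + 4 + 4 + 4 + 4 + 4 + 4 + 4 + 4 = 120. (For the product with Z/6Z: each of the 6 1-dim characters of Z/6Z tensors with each irrep of D_10, giving 6 copies of each D_10-dimension.)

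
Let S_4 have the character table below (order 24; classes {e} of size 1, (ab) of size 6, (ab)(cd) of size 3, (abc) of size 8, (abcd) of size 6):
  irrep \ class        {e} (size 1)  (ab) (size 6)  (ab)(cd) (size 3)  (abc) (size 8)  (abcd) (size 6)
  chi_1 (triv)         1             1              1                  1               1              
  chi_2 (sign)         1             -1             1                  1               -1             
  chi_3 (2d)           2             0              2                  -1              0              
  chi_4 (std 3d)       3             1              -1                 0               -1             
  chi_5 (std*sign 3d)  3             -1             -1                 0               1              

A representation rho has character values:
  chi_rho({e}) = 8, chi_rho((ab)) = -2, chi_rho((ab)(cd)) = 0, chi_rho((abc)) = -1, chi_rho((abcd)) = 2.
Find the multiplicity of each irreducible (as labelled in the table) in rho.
Multiplicities: chi_1: 0, chi_2: 0, chi_3: 1, chi_4: 0, chi_5: 2.

Derivation: Use <chi_rho, chi> = (1/|G|) sum_C |C| * chi_rho(C) * conj(chi(C)) with |G| = 24 for each irreducible chi in the table:
  <chi_rho, chi_1> = (1/24)[1*(8)*conj(1) + 6*(-2)*conj(1) + 3*(0)*conj(1) + 8*(-1)*conj(1) + 6*(2)*conj(1)]
      = (1/24)[(8) + (-12) + (0) + (-8) + (12)] = 0/24 = 0
  <chi_rho, chi_2> = (1/24)[1*(8)*conj(1) + 6*(-2)*conj(-1) + 3*(0)*conj(1) + 8*(-1)*conj(1) + 6*(2)*conj(-1)]
      = (1/24)[(8) + (12) + (0) + (-8) + (-12)] = 0/24 = 0
  <chi_rho, chi_3> = (1/24)[1*(8)*conj(2) + 6*(-2)*conj(0) + 3*(0)*conj(2) + 8*(-1)*conj(-1) + 6*(2)*conj(0)]
      = (1/24)[(16) + (0) + (0) + (8) + (0)] = 24/24 = 1
  <chi_rho, chi_4> = (1/24)[1*(8)*conj(3) + 6*(-2)*conj(1) + 3*(0)*conj(-1) + 8*(-1)*conj(0) + 6*(2)*conj(-1)]
      = (1/24)[(24) + (-12) + (0) + (0) + (-12)] = 0/24 = 0
  <chi_rho, chi_5> = (1/24)[1*(8)*conj(3) + 6*(-2)*conj(-1) + 3*(0)*conj(-1) + 8*(-1)*conj(0) + 6*(2)*conj(1)]
      = (1/24)[(24) + (12) + (0) + (0) + (12)] = 48/24 = 2
Dimension check: dim(rho) = sum (mult * dim) = 0*1 + 0*1 + 1*2 + 0*3 + 2*3 = 8 = chi_rho(e) = 8.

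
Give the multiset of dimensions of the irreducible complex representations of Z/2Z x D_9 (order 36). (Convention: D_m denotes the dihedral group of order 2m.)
Dimensions: 1, 1, 1, 1, 2, 2, 2, 2, 2, 2, 2, 2

Explanation: There are 12 irreducibles (= number of conjugacy classes). Their dimensions d_i satisfy sum d_i^2 = |G| = 36: 1 + 1 + 1 + 1 + 4 + 4 + 4 + 4 + 4 + 4 + 4 + 4 = 36. (For the product with Z/2Z: each of the 2 1-dim characters of Z/2Z tensors with each irrep of D_9, giving 2 copies of each D_9-dimension.)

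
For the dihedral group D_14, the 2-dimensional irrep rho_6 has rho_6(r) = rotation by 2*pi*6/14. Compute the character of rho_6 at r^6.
chi_{rho_6}(r^6) = 2*cos(2*pi*6*6/14) = -2*cos(pi/7)

Proof sketch: rho_6(r^6) is rotation by angle 2*pi*6*6/14, whose trace is 2*cos(2*pi*6*6/14) = -2*cos(pi/7).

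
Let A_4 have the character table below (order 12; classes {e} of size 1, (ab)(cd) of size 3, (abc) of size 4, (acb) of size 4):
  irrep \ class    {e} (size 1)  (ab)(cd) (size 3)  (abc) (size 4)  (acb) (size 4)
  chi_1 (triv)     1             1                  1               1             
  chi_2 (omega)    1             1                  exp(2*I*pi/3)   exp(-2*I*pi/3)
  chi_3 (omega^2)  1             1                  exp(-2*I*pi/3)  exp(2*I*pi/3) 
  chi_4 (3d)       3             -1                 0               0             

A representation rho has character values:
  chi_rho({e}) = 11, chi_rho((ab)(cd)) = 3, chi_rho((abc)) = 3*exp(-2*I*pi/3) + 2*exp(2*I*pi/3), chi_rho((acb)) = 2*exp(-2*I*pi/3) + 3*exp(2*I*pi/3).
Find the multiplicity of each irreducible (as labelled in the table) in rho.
Multiplicities: chi_1: 0, chi_2: 2, chi_3: 3, chi_4: 2.

Solution. Use <chi_rho, chi> = (1/|G|) sum_C |C| * chi_rho(C) * conj(chi(C)) with |G| = 12 for each irreducible chi in the table:
  <chi_rho, chi_1> = (1/12)[1*(11)*conj(1) + 3*(3)*conj(1) + 4*(3*exp(-2*I*pi/3) + 2*exp(2*I*pi/3))*conj(1) + 4*(2*exp(-2*I*pi/3) + 3*exp(2*I*pi/3))*conj(1)]
      = (1/12)[(11) + (9) + (12*exp(-2*I*pi/3) + 8*exp(2*I*pi/3)) + (8*exp(-2*I*pi/3) + 12*exp(2*I*pi/3))] = 0/12 = 0
  <chi_rho, chi_2> = (1/12)[1*(11)*conj(1) + 3*(3)*conj(1) + 4*(3*exp(-2*I*pi/3) + 2*exp(2*I*pi/3))*conj(exp(2*I*pi/3)) + 4*(2*exp(-2*I*pi/3) + 3*exp(2*I*pi/3))*conj(exp(-2*I*pi/3))]
      = (1/12)[(11) + (9) + (8 + 12*exp(2*I*pi/3)) + (8 + 12*exp(-2*I*pi/3))] = 24/12 = 2
  <chi_rho, chi_3> = (1/12)[1*(11)*conj(1) + 3*(3)*conj(1) + 4*(3*exp(-2*I*pi/3) + 2*exp(2*I*pi/3))*conj(exp(-2*I*pi/3)) + 4*(2*exp(-2*I*pi/3) + 3*exp(2*I*pi/3))*conj(exp(2*I*pi/3))]
      = (1/12)[(11) + (9) + (12 + 8*exp(-2*I*pi/3)) + (12 + 8*exp(2*I*pi/3))] = 36/12 = 3
  <chi_rho, chi_4> = (1/12)[1*(11)*conj(3) + 3*(3)*conj(-1) + 4*(3*exp(-2*I*pi/3) + 2*exp(2*I*pi/3))*conj(0) + 4*(2*exp(-2*I*pi/3) + 3*exp(2*I*pi/3))*conj(0)]
      = (1/12)[(33) + (-9) + (0) + (0)] = 24/12 = 2
(Exp terms are combined using exp(i*s)*conj(exp(i*t)) = exp(i*(s-t)), and sums of them are collapsed using the identity that for every m > 1 the m distinct m-th roots of unity sum to 0, e.g. 1 + exp(2*I*pi/3) + exp(-2*I*pi/3) = 0.)
Dimension check: dim(rho) = sum (mult * dim) = 0*1 + 2*1 + 3*1 + 2*3 = 11 = chi_rho(e) = 11.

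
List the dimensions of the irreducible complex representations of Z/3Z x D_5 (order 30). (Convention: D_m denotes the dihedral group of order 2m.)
Dimensions: 1, 1, 1, 1, 1, 1, 2, 2, 2, 2, 2, 2

Solution. There are 12 irreducibles (= number of conjugacy classes). Their dimensions d_i satisfy sum d_i^2 = |G| = 30: 1 + 1 + 1 + 1 + 1 + 1 + 4 + 4 + 4 + 4 + 4 + 4 = 30. (For the product with Z/3Z: each of the 3 1-dim characters of Z/3Z tensors with each irrep of D_5, giving 3 copies of each D_5-dimension.)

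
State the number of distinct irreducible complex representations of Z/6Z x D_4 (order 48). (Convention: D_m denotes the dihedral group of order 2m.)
30

Details: The number of irreducible complex representations of a finite group equals its number of conjugacy classes. For a direct product, #classes(G x H) = #classes(G) * #classes(H). Z/6Z has 6 classes (abelian), D_4 has 5 classes, so 6 * 5 = 30, so Z/6Z x D_4 (order 48) has exactly 30 irreducible complex representations.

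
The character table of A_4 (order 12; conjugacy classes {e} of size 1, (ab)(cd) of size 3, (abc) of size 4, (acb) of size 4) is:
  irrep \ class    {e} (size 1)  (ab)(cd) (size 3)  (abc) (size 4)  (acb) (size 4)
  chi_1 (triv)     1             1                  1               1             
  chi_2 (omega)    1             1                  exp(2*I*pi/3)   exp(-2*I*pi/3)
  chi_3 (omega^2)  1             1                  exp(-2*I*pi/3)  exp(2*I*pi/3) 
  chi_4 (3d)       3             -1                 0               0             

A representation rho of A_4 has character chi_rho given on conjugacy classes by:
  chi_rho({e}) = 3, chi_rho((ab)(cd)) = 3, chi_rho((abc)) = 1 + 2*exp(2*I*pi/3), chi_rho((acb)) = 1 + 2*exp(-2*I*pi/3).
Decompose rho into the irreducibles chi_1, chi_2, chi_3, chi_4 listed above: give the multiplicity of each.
Multiplicities: chi_1: 1, chi_2: 2, chi_3: 0, chi_4: 0.

Proof sketch: Use <chi_rho, chi> = (1/|G|) sum_C |C| * chi_rho(C) * conj(chi(C)) with |G| = 12 for each irreducible chi in the table:
  <chi_rho, chi_1> = (1/12)[1*(3)*conj(1) + 3*(3)*conj(1) + 4*(1 + 2*exp(2*I*pi/3))*conj(1) + 4*(1 + 2*exp(-2*I*pi/3))*conj(1)]
      = (1/12)[(3) + (9) + (4 + 8*exp(2*I*pi/3)) + (4 + 8*exp(-2*I*pi/3))] = 12/12 = 1
  <chi_rho, chi_2> = (1/12)[1*(3)*conj(1) + 3*(3)*conj(1) + 4*(1 + 2*exp(2*I*pi/3))*conj(exp(2*I*pi/3)) + 4*(1 + 2*exp(-2*I*pi/3))*conj(exp(-2*I*pi/3))]
      = (1/12)[(3) + (9) + (8 + 4*exp(-2*I*pi/3)) + (8 + 4*exp(2*I*pi/3))] = 24/12 = 2
  <chi_rho, chi_3> = (1/12)[1*(3)*conj(1) + 3*(3)*conj(1) + 4*(1 + 2*exp(2*I*pi/3))*conj(exp(-2*I*pi/3)) + 4*(1 + 2*exp(-2*I*pi/3))*conj(exp(2*I*pi/3))]
      = (1/12)[(3) + (9) + (8*exp(-2*I*pi/3) + 4*exp(2*I*pi/3)) + (4*exp(-2*I*pi/3) + 8*exp(2*I*pi/3))] = 0/12 = 0
  <chi_rho, chi_4> = (1/12)[1*(3)*conj(3) + 3*(3)*conj(-1) + 4*(1 + 2*exp(2*I*pi/3))*conj(0) + 4*(1 + 2*exp(-2*I*pi/3))*conj(0)]
      = (1/12)[(9) + (-9) + (0) + (0)] = 0/12 = 0
(Exp terms are combined using exp(i*s)*conj(exp(i*t)) = exp(i*(s-t)), and sums of them are collapsed using the identity that for every m > 1 the m distinct m-th roots of unity sum to 0, e.g. 1 + exp(2*I*pi/3) + exp(-2*I*pi/3) = 0.)
Dimension check: dim(rho) = sum (mult * dim) = 1*1 + 2*1 + 0*1 + 0*3 = 3 = chi_rho(e) = 3.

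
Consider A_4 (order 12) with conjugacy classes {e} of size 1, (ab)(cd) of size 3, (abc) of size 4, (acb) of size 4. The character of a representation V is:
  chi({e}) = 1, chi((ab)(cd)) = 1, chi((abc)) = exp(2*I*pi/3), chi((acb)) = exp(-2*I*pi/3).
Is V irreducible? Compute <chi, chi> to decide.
Irreducible: <chi, chi> = 1.

Solution. <chi, chi> = (1/|G|) sum_C |C| * |chi(C)|^2 = (1/12)[1*|1|^2 + 3*|1|^2 + 4*|exp(2*I*pi/3)|^2 + 4*|exp(-2*I*pi/3)|^2]
  = (1/12)[(1) + (3) + (4) + (4)] = 12/12 = 1.
(Exp terms are combined using exp(i*s)*conj(exp(i*t)) = exp(i*(s-t)), and sums of them are collapsed using the identity that for every m > 1 the m distinct m-th roots of unity sum to 0, e.g. 1 + exp(2*I*pi/3) + exp(-2*I*pi/3) = 0.)
A character is irreducible iff <chi, chi> = 1, so this representation is irreducible.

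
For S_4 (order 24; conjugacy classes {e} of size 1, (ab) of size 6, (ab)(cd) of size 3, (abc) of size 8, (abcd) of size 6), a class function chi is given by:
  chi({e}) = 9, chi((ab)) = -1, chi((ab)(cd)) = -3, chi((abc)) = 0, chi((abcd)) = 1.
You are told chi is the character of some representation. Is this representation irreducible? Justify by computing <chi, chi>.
Not irreducible (reducible): <chi, chi> = 5 > 1.

<chi, chi> = (1/|G|) sum_C |C| * |chi(C)|^2 = (1/24)[1*|9|^2 + 6*|-1|^2 + 3*|-3|^2 + 8*|0|^2 + 6*|1|^2]
  = (1/24)[(81) + (6) + (27) + (0) + (6)] = 120/24 = 5.
A character is irreducible iff <chi, chi> = 1, so this representation is reducible.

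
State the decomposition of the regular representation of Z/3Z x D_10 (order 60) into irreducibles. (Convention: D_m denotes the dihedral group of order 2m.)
Each irreducible V_i of dimension d_i appears with multiplicity d_i, i.e. rho_reg = (direct sum over all irreducibles V_i) d_i V_i. The irreducible dimensions for Z/3Z x D_10 are 1, 1, 1, 1, 1, 1, 1, 1, 1, 1, 1, 1, 2, 2, 2, 2, 2, 2, 2, 2, 2, 2, 2, 2: 12 irreducibles of dimension 1, each with multiplicity 1; 12 irreducibles of dimension 2, each with multiplicity 2. Total dimension 12*1*1 + 12*2*2 = 60 = |G|.

Proof sketch: General theorem: in the regular representation of a finite group G, each irreducible appears with multiplicity equal to its dimension. Check: dim(rho_reg) = sum d_i^2 = 1 + 1 + 1 + 1 + 1 + 1 + 1 + 1 + 1 + 1 + 1 + 1 + 4 + 4 + 4 + 4 + 4 + 4 + 4 + 4 + 4 + 4 + 4 + 4 = 60 = |G|.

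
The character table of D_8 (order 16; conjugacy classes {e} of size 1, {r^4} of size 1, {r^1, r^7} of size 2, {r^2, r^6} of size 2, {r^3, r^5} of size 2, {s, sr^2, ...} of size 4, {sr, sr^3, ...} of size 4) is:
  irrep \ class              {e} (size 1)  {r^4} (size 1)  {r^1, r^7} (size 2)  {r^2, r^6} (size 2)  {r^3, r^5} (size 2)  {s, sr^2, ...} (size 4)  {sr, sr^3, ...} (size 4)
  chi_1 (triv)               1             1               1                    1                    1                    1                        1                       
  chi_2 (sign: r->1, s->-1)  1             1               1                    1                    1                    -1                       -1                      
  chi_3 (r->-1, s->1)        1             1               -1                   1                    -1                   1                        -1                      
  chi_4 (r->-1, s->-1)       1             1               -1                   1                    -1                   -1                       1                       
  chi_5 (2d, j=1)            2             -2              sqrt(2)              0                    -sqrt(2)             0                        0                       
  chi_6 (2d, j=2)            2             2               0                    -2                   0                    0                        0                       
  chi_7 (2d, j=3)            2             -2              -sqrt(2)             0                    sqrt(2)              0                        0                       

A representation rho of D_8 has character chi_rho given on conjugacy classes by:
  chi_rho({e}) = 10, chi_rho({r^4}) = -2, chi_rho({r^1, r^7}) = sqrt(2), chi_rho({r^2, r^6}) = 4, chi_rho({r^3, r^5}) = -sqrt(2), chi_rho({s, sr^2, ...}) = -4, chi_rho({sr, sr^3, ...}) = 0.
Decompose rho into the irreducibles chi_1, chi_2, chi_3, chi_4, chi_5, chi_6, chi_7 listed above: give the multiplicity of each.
Multiplicities: chi_1: 0, chi_2: 2, chi_3: 0, chi_4: 2, chi_5: 2, chi_6: 0, chi_7: 1.

Use <chi_rho, chi> = (1/|G|) sum_C |C| * chi_rho(C) * conj(chi(C)) with |G| = 16 for each irreducible chi in the table:
  <chi_rho, chi_1> = (1/16)[1*(10)*conj(1) + 1*(-2)*conj(1) + 2*(sqrt(2))*conj(1) + 2*(4)*conj(1) + 2*(-sqrt(2))*conj(1) + 4*(-4)*conj(1) + 4*(0)*conj(1)]
      = (1/16)[(10) + (-2) + (2*sqrt(2)) + (8) + (-2*sqrt(2)) + (-16) + (0)] = 0/16 = 0
  <chi_rho, chi_2> = (1/16)[1*(10)*conj(1) + 1*(-2)*conj(1) + 2*(sqrt(2))*conj(1) + 2*(4)*conj(1) + 2*(-sqrt(2))*conj(1) + 4*(-4)*conj(-1) + 4*(0)*conj(-1)]
      = (1/16)[(10) + (-2) + (2*sqrt(2)) + (8) + (-2*sqrt(2)) + (16) + (0)] = 32/16 = 2
  <chi_rho, chi_3> = (1/16)[1*(10)*conj(1) + 1*(-2)*conj(1) + 2*(sqrt(2))*conj(-1) + 2*(4)*conj(1) + 2*(-sqrt(2))*conj(-1) + 4*(-4)*conj(1) + 4*(0)*conj(-1)]
      = (1/16)[(10) + (-2) + (-2*sqrt(2)) + (8) + (2*sqrt(2)) + (-16) + (0)] = 0/16 = 0
  <chi_rho, chi_4> = (1/16)[1*(10)*conj(1) + 1*(-2)*conj(1) + 2*(sqrt(2))*conj(-1) + 2*(4)*conj(1) + 2*(-sqrt(2))*conj(-1) + 4*(-4)*conj(-1) + 4*(0)*conj(1)]
      = (1/16)[(10) + (-2) + (-2*sqrt(2)) + (8) + (2*sqrt(2)) + (16) + (0)] = 32/16 = 2
  <chi_rho, chi_5> = (1/16)[1*(10)*conj(2) + 1*(-2)*conj(-2) + 2*(sqrt(2))*conj(sqrt(2)) + 2*(4)*conj(0) + 2*(-sqrt(2))*conj(-sqrt(2)) + 4*(-4)*conj(0) + 4*(0)*conj(0)]
      = (1/16)[(20) + (4) + (4) + (0) + (4) + (0) + (0)] = 32/16 = 2
  <chi_rho, chi_6> = (1/16)[1*(10)*conj(2) + 1*(-2)*conj(2) + 2*(sqrt(2))*conj(0) + 2*(4)*conj(-2) + 2*(-sqrt(2))*conj(0) + 4*(-4)*conj(0) + 4*(0)*conj(0)]
      = (1/16)[(20) + (-4) + (0) + (-16) + (0) + (0) + (0)] = 0/16 = 0
  <chi_rho, chi_7> = (1/16)[1*(10)*conj(2) + 1*(-2)*conj(-2) + 2*(sqrt(2))*conj(-sqrt(2)) + 2*(4)*conj(0) + 2*(-sqrt(2))*conj(sqrt(2)) + 4*(-4)*conj(0) + 4*(0)*conj(0)]
      = (1/16)[(20) + (4) + (-4) + (0) + (-4) + (0) + (0)] = 16/16 = 1
Dimension check: dim(rho) = sum (mult * dim) = 0*1 + 2*1 + 0*1 + 2*1 + 2*2 + 0*2 + 1*2 = 10 = chi_rho(e) = 10.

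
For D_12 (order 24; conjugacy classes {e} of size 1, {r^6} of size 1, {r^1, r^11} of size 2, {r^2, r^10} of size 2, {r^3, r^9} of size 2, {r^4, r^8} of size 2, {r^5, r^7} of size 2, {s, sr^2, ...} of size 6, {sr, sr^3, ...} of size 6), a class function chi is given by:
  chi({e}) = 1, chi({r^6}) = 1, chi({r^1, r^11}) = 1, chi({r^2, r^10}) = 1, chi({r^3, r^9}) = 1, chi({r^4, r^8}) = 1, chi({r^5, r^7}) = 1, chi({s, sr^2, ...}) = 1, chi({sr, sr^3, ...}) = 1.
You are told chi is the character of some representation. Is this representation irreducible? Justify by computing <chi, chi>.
Irreducible: <chi, chi> = 1.

Solution. <chi, chi> = (1/|G|) sum_C |C| * |chi(C)|^2 = (1/24)[1*|1|^2 + 1*|1|^2 + 2*|1|^2 + 2*|1|^2 + 2*|1|^2 + 2*|1|^2 + 2*|1|^2 + 6*|1|^2 + 6*|1|^2]
  = (1/24)[(1) + (1) + (2) + (2) + (2) + (2) + (2) + (6) + (6)] = 24/24 = 1.
A character is irreducible iff <chi, chi> = 1, so this representation is irreducible.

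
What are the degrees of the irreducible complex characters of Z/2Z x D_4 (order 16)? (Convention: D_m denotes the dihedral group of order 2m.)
Dimensions: 1, 1, 1, 1, 1, 1, 1, 1, 2, 2

Solution. There are 10 irreducibles (= number of conjugacy classes). Their dimensions d_i satisfy sum d_i^2 = |G| = 16: 1 + 1 + 1 + 1 + 1 + 1 + 1 + 1 + 4 + 4 = 16. (For the product with Z/2Z: each of the 2 1-dim characters of Z/2Z tensors with each irrep of D_4, giving 2 copies of each D_4-dimension.)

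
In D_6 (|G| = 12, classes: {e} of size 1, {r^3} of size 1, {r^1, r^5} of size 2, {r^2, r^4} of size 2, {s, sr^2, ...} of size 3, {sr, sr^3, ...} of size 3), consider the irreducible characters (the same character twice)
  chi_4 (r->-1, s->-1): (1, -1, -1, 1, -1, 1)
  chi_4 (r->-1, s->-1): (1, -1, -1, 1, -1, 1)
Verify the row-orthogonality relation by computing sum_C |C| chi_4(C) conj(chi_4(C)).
Sum = 12 = |G| = 12; so <chi_4, chi_4> = 1 (norm-1 confirms irreducibility).

Derivation: Compute term by term over conjugacy classes (|C| * chi_4(C) * conj(chi_4(C))):
  1*(1)*conj(1) + 1*(-1)*conj(-1) + 2*(-1)*conj(-1) + 2*(1)*conj(1) + 3*(-1)*conj(-1) + 3*(1)*conj(1)
  = (1) + (1) + (2) + (2) + (3) + (3)
  = 12.
Dividing by |G| = 12 gives 12/12 = 1, matching the row-orthogonality relation <chi_4, chi_4> = [chi_4 = chi_4].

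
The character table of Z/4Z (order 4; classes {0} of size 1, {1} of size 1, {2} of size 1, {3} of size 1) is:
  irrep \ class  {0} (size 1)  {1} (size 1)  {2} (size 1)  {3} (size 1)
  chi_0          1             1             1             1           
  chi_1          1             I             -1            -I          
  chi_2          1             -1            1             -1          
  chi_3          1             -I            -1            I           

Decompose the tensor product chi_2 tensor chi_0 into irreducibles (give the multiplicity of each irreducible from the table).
chi_2 tensor chi_0 = chi_2 (all other irreducibles have multiplicity 0).

Proof sketch: The character of a tensor product is the pointwise product (chi_2 * chi_0)(C) = chi_2(C) * chi_0(C):
  {0}: (1)*(1), {1}: (-1)*(1), {2}: (1)*(1), {3}: (-1)*(1)
so (chi_2 * chi_0) takes values
  {0} -> 1, {1} -> -1, {2} -> 1, {3} -> -1.
Now take the inner product of this character with each irreducible chi from the table, <chi_2*chi_0, chi> = (1/4) sum_C |C| (chi_2*chi_0)(C) conj(chi(C)):
  <chi_2*chi_0, chi_0> = (1/4)[1*(1)*conj(1) + 1*(-1)*conj(1) + 1*(1)*conj(1) + 1*(-1)*conj(1)]
      = (1/4)[(1) + (-1) + (1) + (-1)] = 0/4 = 0
  <chi_2*chi_0, chi_1> = (1/4)[1*(1)*conj(1) + 1*(-1)*conj(I) + 1*(1)*conj(-1) + 1*(-1)*conj(-I)]
      = (1/4)[(1) + (I) + (-1) + (-I)] = 0/4 = 0
  <chi_2*chi_0, chi_2> = (1/4)[1*(1)*conj(1) + 1*(-1)*conj(-1) + 1*(1)*conj(1) + 1*(-1)*conj(-1)]
      = (1/4)[(1) + (1) + (1) + (1)] = 4/4 = 1
  <chi_2*chi_0, chi_3> = (1/4)[1*(1)*conj(1) + 1*(-1)*conj(-I) + 1*(1)*conj(-1) + 1*(-1)*conj(I)]
      = (1/4)[(1) + (-I) + (-1) + (I)] = 0/4 = 0
(Exp terms are combined using exp(i*s)*conj(exp(i*t)) = exp(i*(s-t)), and sums of them are collapsed using the identity that for every m > 1 the m distinct m-th roots of unity sum to 0, e.g. 1 + exp(2*I*pi/3) + exp(-2*I*pi/3) = 0.)
Hence the multiplicities are chi_2: 1. Dimension check: dim(chi_2)*dim(chi_0) = 1*1 = 1 and sum (mult * dim) = 1*1 = 1.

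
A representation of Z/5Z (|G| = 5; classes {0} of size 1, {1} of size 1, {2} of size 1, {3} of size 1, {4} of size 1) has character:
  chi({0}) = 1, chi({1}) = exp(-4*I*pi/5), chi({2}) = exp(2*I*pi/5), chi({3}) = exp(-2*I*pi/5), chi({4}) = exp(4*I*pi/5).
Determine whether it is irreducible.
Irreducible: <chi, chi> = 1.

Justification: <chi, chi> = (1/|G|) sum_C |C| * |chi(C)|^2 = (1/5)[1*|1|^2 + 1*|exp(-4*I*pi/5)|^2 + 1*|exp(2*I*pi/5)|^2 + 1*|exp(-2*I*pi/5)|^2 + 1*|exp(4*I*pi/5)|^2]
  = (1/5)[(1) + (1) + (1) + (1) + (1)] = 5/5 = 1.
(Exp terms are combined using exp(i*s)*conj(exp(i*t)) = exp(i*(s-t)), and sums of them are collapsed using the identity that for every m > 1 the m distinct m-th roots of unity sum to 0, e.g. 1 + exp(2*I*pi/3) + exp(-2*I*pi/3) = 0.)
A character is irreducible iff <chi, chi> = 1, so this representation is irreducible.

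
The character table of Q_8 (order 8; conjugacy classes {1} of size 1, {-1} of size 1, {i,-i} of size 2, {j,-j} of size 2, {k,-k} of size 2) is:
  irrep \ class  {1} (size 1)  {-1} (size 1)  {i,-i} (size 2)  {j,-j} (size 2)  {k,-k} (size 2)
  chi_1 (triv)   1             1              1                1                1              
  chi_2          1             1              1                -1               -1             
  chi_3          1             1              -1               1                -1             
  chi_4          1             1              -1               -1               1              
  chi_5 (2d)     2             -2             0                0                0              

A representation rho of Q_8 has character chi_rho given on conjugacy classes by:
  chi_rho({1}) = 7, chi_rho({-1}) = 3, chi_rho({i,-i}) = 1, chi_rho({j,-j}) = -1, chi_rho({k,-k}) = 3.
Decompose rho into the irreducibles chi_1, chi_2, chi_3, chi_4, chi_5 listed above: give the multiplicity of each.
Multiplicities: chi_1: 2, chi_2: 1, chi_3: 0, chi_4: 2, chi_5: 1.

Solution. Use <chi_rho, chi> = (1/|G|) sum_C |C| * chi_rho(C) * conj(chi(C)) with |G| = 8 for each irreducible chi in the table:
  <chi_rho, chi_1> = (1/8)[1*(7)*conj(1) + 1*(3)*conj(1) + 2*(1)*conj(1) + 2*(-1)*conj(1) + 2*(3)*conj(1)]
      = (1/8)[(7) + (3) + (2) + (-2) + (6)] = 16/8 = 2
  <chi_rho, chi_2> = (1/8)[1*(7)*conj(1) + 1*(3)*conj(1) + 2*(1)*conj(1) + 2*(-1)*conj(-1) + 2*(3)*conj(-1)]
      = (1/8)[(7) + (3) + (2) + (2) + (-6)] = 8/8 = 1
  <chi_rho, chi_3> = (1/8)[1*(7)*conj(1) + 1*(3)*conj(1) + 2*(1)*conj(-1) + 2*(-1)*conj(1) + 2*(3)*conj(-1)]
      = (1/8)[(7) + (3) + (-2) + (-2) + (-6)] = 0/8 = 0
  <chi_rho, chi_4> = (1/8)[1*(7)*conj(1) + 1*(3)*conj(1) + 2*(1)*conj(-1) + 2*(-1)*conj(-1) + 2*(3)*conj(1)]
      = (1/8)[(7) + (3) + (-2) + (2) + (6)] = 16/8 = 2
  <chi_rho, chi_5> = (1/8)[1*(7)*conj(2) + 1*(3)*conj(-2) + 2*(1)*conj(0) + 2*(-1)*conj(0) + 2*(3)*conj(0)]
      = (1/8)[(14) + (-6) + (0) + (0) + (0)] = 8/8 = 1
Dimension check: dim(rho) = sum (mult * dim) = 2*1 + 1*1 + 0*1 + 2*1 + 1*2 = 7 = chi_rho(e) = 7.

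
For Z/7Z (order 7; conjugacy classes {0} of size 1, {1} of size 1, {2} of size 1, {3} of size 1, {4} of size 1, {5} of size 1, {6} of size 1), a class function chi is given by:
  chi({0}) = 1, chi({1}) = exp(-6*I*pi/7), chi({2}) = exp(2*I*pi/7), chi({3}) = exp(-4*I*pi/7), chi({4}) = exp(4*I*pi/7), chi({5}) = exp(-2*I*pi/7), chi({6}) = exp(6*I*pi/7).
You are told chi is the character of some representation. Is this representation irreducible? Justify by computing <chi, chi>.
Irreducible: <chi, chi> = 1.

Derivation: <chi, chi> = (1/|G|) sum_C |C| * |chi(C)|^2 = (1/7)[1*|1|^2 + 1*|exp(-6*I*pi/7)|^2 + 1*|exp(2*I*pi/7)|^2 + 1*|exp(-4*I*pi/7)|^2 + 1*|exp(4*I*pi/7)|^2 + 1*|exp(-2*I*pi/7)|^2 + 1*|exp(6*I*pi/7)|^2]
  = (1/7)[(1) + (1) + (1) + (1) + (1) + (1) + (1)] = 7/7 = 1.
(Exp terms are combined using exp(i*s)*conj(exp(i*t)) = exp(i*(s-t)), and sums of them are collapsed using the identity that for every m > 1 the m distinct m-th roots of unity sum to 0, e.g. 1 + exp(2*I*pi/3) + exp(-2*I*pi/3) = 0.)
A character is irreducible iff <chi, chi> = 1, so this representation is irreducible.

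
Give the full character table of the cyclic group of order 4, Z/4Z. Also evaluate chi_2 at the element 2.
Character table of Z/4Z (irreps indexed chi_0,...,chi_3 with chi_k(m) = zeta_4^(k*m), zeta_4 = exp(2*pi*i/4)):
  irrep \ class  {0} (size 1)  {1} (size 1)  {2} (size 1)  {3} (size 1)
  chi_0          1             1             1             1           
  chi_1          1             I             -1            -I          
  chi_2          1             -1            1             -1          
  chi_3          1             -I            -1            I           

Spot check: chi_2(2) = zeta_4^(2*2) = zeta_4^4 = 1.

Details: Z/4Z is abelian, so all 4 irreducible complex representations are 1-dimensional. They are given by chi_k(m) = zeta_4^(k*m) for k = 0,...,3. Row orthogonality: sum_m chi_k(m) conj(chi_l(m)) = 4 * [k = l].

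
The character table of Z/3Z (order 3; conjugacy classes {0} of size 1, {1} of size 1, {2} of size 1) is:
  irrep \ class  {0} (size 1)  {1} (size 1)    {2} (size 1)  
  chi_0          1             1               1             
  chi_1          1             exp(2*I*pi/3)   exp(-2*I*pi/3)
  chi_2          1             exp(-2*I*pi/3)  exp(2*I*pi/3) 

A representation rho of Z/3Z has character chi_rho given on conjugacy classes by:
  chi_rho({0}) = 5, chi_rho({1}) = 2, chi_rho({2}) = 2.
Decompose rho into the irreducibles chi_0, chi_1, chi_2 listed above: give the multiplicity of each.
Multiplicities: chi_0: 3, chi_1: 1, chi_2: 1.

Why: Use <chi_rho, chi> = (1/|G|) sum_C |C| * chi_rho(C) * conj(chi(C)) with |G| = 3 for each irreducible chi in the table:
  <chi_rho, chi_0> = (1/3)[1*(5)*conj(1) + 1*(2)*conj(1) + 1*(2)*conj(1)]
      = (1/3)[(5) + (2) + (2)] = 9/3 = 3
  <chi_rho, chi_1> = (1/3)[1*(5)*conj(1) + 1*(2)*conj(exp(2*I*pi/3)) + 1*(2)*conj(exp(-2*I*pi/3))]
      = (1/3)[(5) + (1 + 3*exp(-2*I*pi/3) + exp(2*I*pi/3)) + (1 + exp(-2*I*pi/3) + 3*exp(2*I*pi/3))] = 3/3 = 1
  <chi_rho, chi_2> = (1/3)[1*(5)*conj(1) + 1*(2)*conj(exp(-2*I*pi/3)) + 1*(2)*conj(exp(2*I*pi/3))]
      = (1/3)[(5) + (1 + exp(-2*I*pi/3) + 3*exp(2*I*pi/3)) + (1 + 3*exp(-2*I*pi/3) + exp(2*I*pi/3))] = 3/3 = 1
(Exp terms are combined using exp(i*s)*conj(exp(i*t)) = exp(i*(s-t)), and sums of them are collapsed using the identity that for every m > 1 the m distinct m-th roots of unity sum to 0, e.g. 1 + exp(2*I*pi/3) + exp(-2*I*pi/3) = 0.)
Dimension check: dim(rho) = sum (mult * dim) = 3*1 + 1*1 + 1*1 = 5 = chi_rho(e) = 5.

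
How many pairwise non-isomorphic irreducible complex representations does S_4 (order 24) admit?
5

Proof sketch: The number of irreducible complex representations of a finite group equals its number of conjugacy classes. Conjugacy classes in S_4 correspond to cycle types, i.e. partitions of 4; there are p(4) = 5 of them, so S_4 (order 24) has exactly 5 irreducible complex representations.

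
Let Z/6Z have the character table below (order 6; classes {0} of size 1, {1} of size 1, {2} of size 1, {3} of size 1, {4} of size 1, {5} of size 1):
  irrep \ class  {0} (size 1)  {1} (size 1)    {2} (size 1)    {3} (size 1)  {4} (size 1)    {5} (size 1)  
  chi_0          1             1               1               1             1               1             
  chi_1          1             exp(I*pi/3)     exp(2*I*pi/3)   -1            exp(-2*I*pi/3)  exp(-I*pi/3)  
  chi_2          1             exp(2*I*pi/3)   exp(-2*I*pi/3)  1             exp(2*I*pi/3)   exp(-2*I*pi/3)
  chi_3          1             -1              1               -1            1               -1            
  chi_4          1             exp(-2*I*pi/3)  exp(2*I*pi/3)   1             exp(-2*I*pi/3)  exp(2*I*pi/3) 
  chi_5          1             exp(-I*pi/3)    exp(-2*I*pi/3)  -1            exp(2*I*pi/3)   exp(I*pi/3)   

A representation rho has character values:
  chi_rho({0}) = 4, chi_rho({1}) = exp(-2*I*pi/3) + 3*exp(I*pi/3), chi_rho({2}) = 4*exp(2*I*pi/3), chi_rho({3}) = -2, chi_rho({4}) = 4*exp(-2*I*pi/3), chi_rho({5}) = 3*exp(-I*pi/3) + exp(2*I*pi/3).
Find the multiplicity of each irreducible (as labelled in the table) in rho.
Multiplicities: chi_0: 0, chi_1: 3, chi_2: 0, chi_3: 0, chi_4: 1, chi_5: 0.

Argument: Use <chi_rho, chi> = (1/|G|) sum_C |C| * chi_rho(C) * conj(chi(C)) with |G| = 6 for each irreducible chi in the table:
  <chi_rho, chi_0> = (1/6)[1*(4)*conj(1) + 1*(exp(-2*I*pi/3) + 3*exp(I*pi/3))*conj(1) + 1*(4*exp(2*I*pi/3))*conj(1) + 1*(-2)*conj(1) + 1*(4*exp(-2*I*pi/3))*conj(1) + 1*(3*exp(-I*pi/3) + exp(2*I*pi/3))*conj(1)]
      = (1/6)[(4) + (exp(-2*I*pi/3) + 3*exp(I*pi/3)) + (4*exp(2*I*pi/3)) + (-2) + (4*exp(-2*I*pi/3)) + (3*exp(-I*pi/3) + exp(2*I*pi/3))] = 0/6 = 0
  <chi_rho, chi_1> = (1/6)[1*(4)*conj(1) + 1*(exp(-2*I*pi/3) + 3*exp(I*pi/3))*conj(exp(I*pi/3)) + 1*(4*exp(2*I*pi/3))*conj(exp(2*I*pi/3)) + 1*(-2)*conj(-1) + 1*(4*exp(-2*I*pi/3))*conj(exp(-2*I*pi/3)) + 1*(3*exp(-I*pi/3) + exp(2*I*pi/3))*conj(exp(-I*pi/3))]
      = (1/6)[(4) + (2) + (4) + (2) + (4) + (2)] = 18/6 = 3
  <chi_rho, chi_2> = (1/6)[1*(4)*conj(1) + 1*(exp(-2*I*pi/3) + 3*exp(I*pi/3))*conj(exp(2*I*pi/3)) + 1*(4*exp(2*I*pi/3))*conj(exp(-2*I*pi/3)) + 1*(-2)*conj(1) + 1*(4*exp(-2*I*pi/3))*conj(exp(2*I*pi/3)) + 1*(3*exp(-I*pi/3) + exp(2*I*pi/3))*conj(exp(-2*I*pi/3))]
      = (1/6)[(4) + (3*exp(-I*pi/3) + exp(2*I*pi/3)) + (4*exp(-2*I*pi/3)) + (-2) + (4*exp(2*I*pi/3)) + (exp(-2*I*pi/3) + 3*exp(I*pi/3))] = 0/6 = 0
  <chi_rho, chi_3> = (1/6)[1*(4)*conj(1) + 1*(exp(-2*I*pi/3) + 3*exp(I*pi/3))*conj(-1) + 1*(4*exp(2*I*pi/3))*conj(1) + 1*(-2)*conj(-1) + 1*(4*exp(-2*I*pi/3))*conj(1) + 1*(3*exp(-I*pi/3) + exp(2*I*pi/3))*conj(-1)]
      = (1/6)[(4) + (-3*exp(I*pi/3) - exp(-2*I*pi/3)) + (4*exp(2*I*pi/3)) + (2) + (4*exp(-2*I*pi/3)) + (-exp(2*I*pi/3) - 3*exp(-I*pi/3))] = 0/6 = 0
  <chi_rho, chi_4> = (1/6)[1*(4)*conj(1) + 1*(exp(-2*I*pi/3) + 3*exp(I*pi/3))*conj(exp(-2*I*pi/3)) + 1*(4*exp(2*I*pi/3))*conj(exp(2*I*pi/3)) + 1*(-2)*conj(1) + 1*(4*exp(-2*I*pi/3))*conj(exp(-2*I*pi/3)) + 1*(3*exp(-I*pi/3) + exp(2*I*pi/3))*conj(exp(2*I*pi/3))]
      = (1/6)[(4) + (-2) + (4) + (-2) + (4) + (-2)] = 6/6 = 1
  <chi_rho, chi_5> = (1/6)[1*(4)*conj(1) + 1*(exp(-2*I*pi/3) + 3*exp(I*pi/3))*conj(exp(-I*pi/3)) + 1*(4*exp(2*I*pi/3))*conj(exp(-2*I*pi/3)) + 1*(-2)*conj(-1) + 1*(4*exp(-2*I*pi/3))*conj(exp(2*I*pi/3)) + 1*(3*exp(-I*pi/3) + exp(2*I*pi/3))*conj(exp(I*pi/3))]
      = (1/6)[(4) + (exp(-I*pi/3) + 3*exp(2*I*pi/3)) + (4*exp(-2*I*pi/3)) + (2) + (4*exp(2*I*pi/3)) + (3*exp(-2*I*pi/3) + exp(I*pi/3))] = 0/6 = 0
(Exp terms are combined using exp(i*s)*conj(exp(i*t)) = exp(i*(s-t)), and sums of them are collapsed using the identity that for every m > 1 the m distinct m-th roots of unity sum to 0, e.g. 1 + exp(2*I*pi/3) + exp(-2*I*pi/3) = 0.)
Dimension check: dim(rho) = sum (mult * dim) = 0*1 + 3*1 + 0*1 + 0*1 + 1*1 + 0*1 = 4 = chi_rho(e) = 4.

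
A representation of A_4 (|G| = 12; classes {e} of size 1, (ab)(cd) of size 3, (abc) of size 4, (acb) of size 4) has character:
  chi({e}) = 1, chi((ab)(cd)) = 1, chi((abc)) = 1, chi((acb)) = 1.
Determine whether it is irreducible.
Irreducible: <chi, chi> = 1.

Explanation: <chi, chi> = (1/|G|) sum_C |C| * |chi(C)|^2 = (1/12)[1*|1|^2 + 3*|1|^2 + 4*|1|^2 + 4*|1|^2]
  = (1/12)[(1) + (3) + (4) + (4)] = 12/12 = 1.
(Exp terms are combined using exp(i*s)*conj(exp(i*t)) = exp(i*(s-t)), and sums of them are collapsed using the identity that for every m > 1 the m distinct m-th roots of unity sum to 0, e.g. 1 + exp(2*I*pi/3) + exp(-2*I*pi/3) = 0.)
A character is irreducible iff <chi, chi> = 1, so this representation is irreducible.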